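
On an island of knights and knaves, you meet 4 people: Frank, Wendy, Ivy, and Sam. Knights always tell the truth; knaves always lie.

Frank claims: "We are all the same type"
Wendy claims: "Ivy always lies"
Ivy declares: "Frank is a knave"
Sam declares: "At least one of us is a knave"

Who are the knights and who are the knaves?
Frank is a knave.
Wendy is a knave.
Ivy is a knight.
Sam is a knight.

Verification:
- Frank (knave) says "We are all the same type" - this is FALSE (a lie) because Ivy and Sam are knights and Frank and Wendy are knaves.
- Wendy (knave) says "Ivy always lies" - this is FALSE (a lie) because Ivy is a knight.
- Ivy (knight) says "Frank is a knave" - this is TRUE because Frank is a knave.
- Sam (knight) says "At least one of us is a knave" - this is TRUE because Frank and Wendy are knaves.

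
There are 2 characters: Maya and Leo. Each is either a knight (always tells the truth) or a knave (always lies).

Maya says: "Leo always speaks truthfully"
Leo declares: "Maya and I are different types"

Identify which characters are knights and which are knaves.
Maya is a knave.
Leo is a knave.

Verification:
- Maya (knave) says "Leo always speaks truthfully" - this is FALSE (a lie) because Leo is a knave.
- Leo (knave) says "Maya and I are different types" - this is FALSE (a lie) because Leo is a knave and Maya is a knave.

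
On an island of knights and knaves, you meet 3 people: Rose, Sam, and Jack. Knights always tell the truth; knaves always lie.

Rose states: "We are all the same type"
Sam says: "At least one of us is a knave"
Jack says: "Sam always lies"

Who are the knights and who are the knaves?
Rose is a knave.
Sam is a knight.
Jack is a knave.

Verification:
- Rose (knave) says "We are all the same type" - this is FALSE (a lie) because Sam is a knight and Rose and Jack are knaves.
- Sam (knight) says "At least one of us is a knave" - this is TRUE because Rose and Jack are knaves.
- Jack (knave) says "Sam always lies" - this is FALSE (a lie) because Sam is a knight.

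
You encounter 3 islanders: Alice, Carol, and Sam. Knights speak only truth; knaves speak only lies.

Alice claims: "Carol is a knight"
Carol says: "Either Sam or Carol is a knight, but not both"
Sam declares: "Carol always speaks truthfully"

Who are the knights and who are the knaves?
Alice is a knave.
Carol is a knave.
Sam is a knave.

Verification:
- Alice (knave) says "Carol is a knight" - this is FALSE (a lie) because Carol is a knave.
- Carol (knave) says "Either Sam or Carol is a knight, but not both" - this is FALSE (a lie) because Sam is a knave and Carol is a knave.
- Sam (knave) says "Carol always speaks truthfully" - this is FALSE (a lie) because Carol is a knave.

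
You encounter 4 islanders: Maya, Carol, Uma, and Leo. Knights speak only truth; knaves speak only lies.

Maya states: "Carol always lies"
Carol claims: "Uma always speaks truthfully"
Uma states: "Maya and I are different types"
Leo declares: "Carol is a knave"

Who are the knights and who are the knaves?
Maya is a knave.
Carol is a knight.
Uma is a knight.
Leo is a knave.

Verification:
- Maya (knave) says "Carol always lies" - this is FALSE (a lie) because Carol is a knight.
- Carol (knight) says "Uma always speaks truthfully" - this is TRUE because Uma is a knight.
- Uma (knight) says "Maya and I are different types" - this is TRUE because Uma is a knight and Maya is a knave.
- Leo (knave) says "Carol is a knave" - this is FALSE (a lie) because Carol is a knight.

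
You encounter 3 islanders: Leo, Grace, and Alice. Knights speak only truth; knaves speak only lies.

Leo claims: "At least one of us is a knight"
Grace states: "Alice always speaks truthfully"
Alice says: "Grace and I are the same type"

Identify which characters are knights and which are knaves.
Leo is a knight.
Grace is a knight.
Alice is a knight.

Verification:
- Leo (knight) says "At least one of us is a knight" - this is TRUE because Leo, Grace, and Alice are knights.
- Grace (knight) says "Alice always speaks truthfully" - this is TRUE because Alice is a knight.
- Alice (knight) says "Grace and I are the same type" - this is TRUE because Alice is a knight and Grace is a knight.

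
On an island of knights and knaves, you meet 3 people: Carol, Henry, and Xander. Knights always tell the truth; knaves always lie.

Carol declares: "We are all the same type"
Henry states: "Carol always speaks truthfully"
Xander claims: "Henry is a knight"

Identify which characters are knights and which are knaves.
Carol is a knight.
Henry is a knight.
Xander is a knight.

Verification:
- Carol (knight) says "We are all the same type" - this is TRUE because Carol, Henry, and Xander are knights.
- Henry (knight) says "Carol always speaks truthfully" - this is TRUE because Carol is a knight.
- Xander (knight) says "Henry is a knight" - this is TRUE because Henry is a knight.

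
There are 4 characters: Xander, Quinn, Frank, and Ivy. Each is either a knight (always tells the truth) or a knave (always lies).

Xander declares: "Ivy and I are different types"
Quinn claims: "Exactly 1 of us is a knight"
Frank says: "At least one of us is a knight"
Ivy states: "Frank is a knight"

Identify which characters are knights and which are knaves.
Xander is a knave.
Quinn is a knave.
Frank is a knave.
Ivy is a knave.

Verification:
- Xander (knave) says "Ivy and I are different types" - this is FALSE (a lie) because Xander is a knave and Ivy is a knave.
- Quinn (knave) says "Exactly 1 of us is a knight" - this is FALSE (a lie) because there are 0 knights.
- Frank (knave) says "At least one of us is a knight" - this is FALSE (a lie) because no one is a knight.
- Ivy (knave) says "Frank is a knight" - this is FALSE (a lie) because Frank is a knave.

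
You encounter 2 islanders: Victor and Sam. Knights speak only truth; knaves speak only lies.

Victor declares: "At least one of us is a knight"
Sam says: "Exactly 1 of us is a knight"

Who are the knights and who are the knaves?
Victor is a knave.
Sam is a knave.

Verification:
- Victor (knave) says "At least one of us is a knight" - this is FALSE (a lie) because no one is a knight.
- Sam (knave) says "Exactly 1 of us is a knight" - this is FALSE (a lie) because there are 0 knights.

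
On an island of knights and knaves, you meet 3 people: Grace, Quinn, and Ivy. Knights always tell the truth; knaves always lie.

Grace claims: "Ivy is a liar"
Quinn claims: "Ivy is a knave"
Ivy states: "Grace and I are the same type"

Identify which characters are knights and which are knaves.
Grace is a knight.
Quinn is a knight.
Ivy is a knave.

Verification:
- Grace (knight) says "Ivy is a liar" - this is TRUE because Ivy is a knave.
- Quinn (knight) says "Ivy is a knave" - this is TRUE because Ivy is a knave.
- Ivy (knave) says "Grace and I are the same type" - this is FALSE (a lie) because Ivy is a knave and Grace is a knight.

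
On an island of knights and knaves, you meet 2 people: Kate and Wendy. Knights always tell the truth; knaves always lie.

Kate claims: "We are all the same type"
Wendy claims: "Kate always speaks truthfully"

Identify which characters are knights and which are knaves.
Kate is a knight.
Wendy is a knight.

Verification:
- Kate (knight) says "We are all the same type" - this is TRUE because Kate and Wendy are knights.
- Wendy (knight) says "Kate always speaks truthfully" - this is TRUE because Kate is a knight.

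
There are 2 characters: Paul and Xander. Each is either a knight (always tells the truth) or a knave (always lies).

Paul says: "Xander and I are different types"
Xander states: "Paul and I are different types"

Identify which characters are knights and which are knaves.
Paul is a knave.
Xander is a knave.

Verification:
- Paul (knave) says "Xander and I are different types" - this is FALSE (a lie) because Paul is a knave and Xander is a knave.
- Xander (knave) says "Paul and I are different types" - this is FALSE (a lie) because Xander is a knave and Paul is a knave.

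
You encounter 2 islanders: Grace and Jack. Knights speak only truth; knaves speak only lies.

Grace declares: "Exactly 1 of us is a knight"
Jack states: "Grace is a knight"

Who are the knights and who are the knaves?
Grace is a knave.
Jack is a knave.

Verification:
- Grace (knave) says "Exactly 1 of us is a knight" - this is FALSE (a lie) because there are 0 knights.
- Jack (knave) says "Grace is a knight" - this is FALSE (a lie) because Grace is a knave.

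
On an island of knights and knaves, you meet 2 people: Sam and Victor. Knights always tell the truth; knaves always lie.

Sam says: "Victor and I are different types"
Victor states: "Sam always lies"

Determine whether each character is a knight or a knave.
Sam is a knight.
Victor is a knave.

Verification:
- Sam (knight) says "Victor and I are different types" - this is TRUE because Sam is a knight and Victor is a knave.
- Victor (knave) says "Sam always lies" - this is FALSE (a lie) because Sam is a knight.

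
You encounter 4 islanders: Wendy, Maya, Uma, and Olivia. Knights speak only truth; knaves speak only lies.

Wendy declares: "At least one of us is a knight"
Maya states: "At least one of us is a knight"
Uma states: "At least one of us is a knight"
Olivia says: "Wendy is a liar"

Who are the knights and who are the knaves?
Wendy is a knight.
Maya is a knight.
Uma is a knight.
Olivia is a knave.

Verification:
- Wendy (knight) says "At least one of us is a knight" - this is TRUE because Wendy, Maya, and Uma are knights.
- Maya (knight) says "At least one of us is a knight" - this is TRUE because Wendy, Maya, and Uma are knights.
- Uma (knight) says "At least one of us is a knight" - this is TRUE because Wendy, Maya, and Uma are knights.
- Olivia (knave) says "Wendy is a liar" - this is FALSE (a lie) because Wendy is a knight.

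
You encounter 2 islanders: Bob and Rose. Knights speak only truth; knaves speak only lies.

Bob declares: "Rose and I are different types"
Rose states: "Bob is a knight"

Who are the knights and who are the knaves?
Bob is a knave.
Rose is a knave.

Verification:
- Bob (knave) says "Rose and I are different types" - this is FALSE (a lie) because Bob is a knave and Rose is a knave.
- Rose (knave) says "Bob is a knight" - this is FALSE (a lie) because Bob is a knave.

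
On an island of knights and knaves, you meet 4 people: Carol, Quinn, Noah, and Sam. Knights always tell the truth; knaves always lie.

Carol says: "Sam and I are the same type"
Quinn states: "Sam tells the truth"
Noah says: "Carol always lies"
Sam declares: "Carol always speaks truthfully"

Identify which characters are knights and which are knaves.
Carol is a knight.
Quinn is a knight.
Noah is a knave.
Sam is a knight.

Verification:
- Carol (knight) says "Sam and I are the same type" - this is TRUE because Carol is a knight and Sam is a knight.
- Quinn (knight) says "Sam tells the truth" - this is TRUE because Sam is a knight.
- Noah (knave) says "Carol always lies" - this is FALSE (a lie) because Carol is a knight.
- Sam (knight) says "Carol always speaks truthfully" - this is TRUE because Carol is a knight.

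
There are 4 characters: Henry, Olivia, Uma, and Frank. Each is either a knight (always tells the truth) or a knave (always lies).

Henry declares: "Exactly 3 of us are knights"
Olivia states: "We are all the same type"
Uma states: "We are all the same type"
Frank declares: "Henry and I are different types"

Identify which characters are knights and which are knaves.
Henry is a knave.
Olivia is a knave.
Uma is a knave.
Frank is a knight.

Verification:
- Henry (knave) says "Exactly 3 of us are knights" - this is FALSE (a lie) because there are 1 knights.
- Olivia (knave) says "We are all the same type" - this is FALSE (a lie) because Frank is a knight and Henry, Olivia, and Uma are knaves.
- Uma (knave) says "We are all the same type" - this is FALSE (a lie) because Frank is a knight and Henry, Olivia, and Uma are knaves.
- Frank (knight) says "Henry and I are different types" - this is TRUE because Frank is a knight and Henry is a knave.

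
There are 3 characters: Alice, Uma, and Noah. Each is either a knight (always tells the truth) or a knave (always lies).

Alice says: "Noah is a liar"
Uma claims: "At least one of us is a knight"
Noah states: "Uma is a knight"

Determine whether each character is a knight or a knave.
Alice is a knave.
Uma is a knight.
Noah is a knight.

Verification:
- Alice (knave) says "Noah is a liar" - this is FALSE (a lie) because Noah is a knight.
- Uma (knight) says "At least one of us is a knight" - this is TRUE because Uma and Noah are knights.
- Noah (knight) says "Uma is a knight" - this is TRUE because Uma is a knight.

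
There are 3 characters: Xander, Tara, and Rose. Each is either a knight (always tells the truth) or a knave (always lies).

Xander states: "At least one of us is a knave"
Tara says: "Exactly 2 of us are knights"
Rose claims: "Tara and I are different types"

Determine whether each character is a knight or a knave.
Xander is a knight.
Tara is a knave.
Rose is a knave.

Verification:
- Xander (knight) says "At least one of us is a knave" - this is TRUE because Tara and Rose are knaves.
- Tara (knave) says "Exactly 2 of us are knights" - this is FALSE (a lie) because there are 1 knights.
- Rose (knave) says "Tara and I are different types" - this is FALSE (a lie) because Rose is a knave and Tara is a knave.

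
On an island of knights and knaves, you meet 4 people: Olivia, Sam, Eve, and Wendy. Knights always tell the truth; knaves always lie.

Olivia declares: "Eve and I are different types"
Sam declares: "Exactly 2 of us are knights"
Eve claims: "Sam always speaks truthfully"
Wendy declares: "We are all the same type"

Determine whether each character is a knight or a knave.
Olivia is a knight.
Sam is a knave.
Eve is a knave.
Wendy is a knave.

Verification:
- Olivia (knight) says "Eve and I are different types" - this is TRUE because Olivia is a knight and Eve is a knave.
- Sam (knave) says "Exactly 2 of us are knights" - this is FALSE (a lie) because there are 1 knights.
- Eve (knave) says "Sam always speaks truthfully" - this is FALSE (a lie) because Sam is a knave.
- Wendy (knave) says "We are all the same type" - this is FALSE (a lie) because Olivia is a knight and Sam, Eve, and Wendy are knaves.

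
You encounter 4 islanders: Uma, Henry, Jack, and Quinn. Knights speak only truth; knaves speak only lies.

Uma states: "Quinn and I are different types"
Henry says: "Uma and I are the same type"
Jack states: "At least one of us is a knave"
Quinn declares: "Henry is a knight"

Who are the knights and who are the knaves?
Uma is a knight.
Henry is a knave.
Jack is a knight.
Quinn is a knave.

Verification:
- Uma (knight) says "Quinn and I are different types" - this is TRUE because Uma is a knight and Quinn is a knave.
- Henry (knave) says "Uma and I are the same type" - this is FALSE (a lie) because Henry is a knave and Uma is a knight.
- Jack (knight) says "At least one of us is a knave" - this is TRUE because Henry and Quinn are knaves.
- Quinn (knave) says "Henry is a knight" - this is FALSE (a lie) because Henry is a knave.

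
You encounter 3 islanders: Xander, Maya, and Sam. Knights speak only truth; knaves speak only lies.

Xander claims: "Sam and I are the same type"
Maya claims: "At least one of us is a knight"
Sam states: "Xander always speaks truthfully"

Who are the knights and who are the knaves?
Xander is a knight.
Maya is a knight.
Sam is a knight.

Verification:
- Xander (knight) says "Sam and I are the same type" - this is TRUE because Xander is a knight and Sam is a knight.
- Maya (knight) says "At least one of us is a knight" - this is TRUE because Xander, Maya, and Sam are knights.
- Sam (knight) says "Xander always speaks truthfully" - this is TRUE because Xander is a knight.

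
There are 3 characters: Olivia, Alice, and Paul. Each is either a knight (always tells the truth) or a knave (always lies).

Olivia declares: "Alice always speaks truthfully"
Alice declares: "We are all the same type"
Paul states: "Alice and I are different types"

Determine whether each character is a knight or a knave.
Olivia is a knave.
Alice is a knave.
Paul is a knight.

Verification:
- Olivia (knave) says "Alice always speaks truthfully" - this is FALSE (a lie) because Alice is a knave.
- Alice (knave) says "We are all the same type" - this is FALSE (a lie) because Paul is a knight and Olivia and Alice are knaves.
- Paul (knight) says "Alice and I are different types" - this is TRUE because Paul is a knight and Alice is a knave.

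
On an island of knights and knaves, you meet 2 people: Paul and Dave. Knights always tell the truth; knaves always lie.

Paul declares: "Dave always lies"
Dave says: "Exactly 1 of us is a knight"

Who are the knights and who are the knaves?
Paul is a knave.
Dave is a knight.

Verification:
- Paul (knave) says "Dave always lies" - this is FALSE (a lie) because Dave is a knight.
- Dave (knight) says "Exactly 1 of us is a knight" - this is TRUE because there are 1 knights.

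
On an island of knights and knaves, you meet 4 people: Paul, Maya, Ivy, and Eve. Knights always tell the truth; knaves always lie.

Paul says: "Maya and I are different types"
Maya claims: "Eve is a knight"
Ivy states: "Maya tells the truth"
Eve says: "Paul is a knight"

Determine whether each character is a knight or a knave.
Paul is a knave.
Maya is a knave.
Ivy is a knave.
Eve is a knave.

Verification:
- Paul (knave) says "Maya and I are different types" - this is FALSE (a lie) because Paul is a knave and Maya is a knave.
- Maya (knave) says "Eve is a knight" - this is FALSE (a lie) because Eve is a knave.
- Ivy (knave) says "Maya tells the truth" - this is FALSE (a lie) because Maya is a knave.
- Eve (knave) says "Paul is a knight" - this is FALSE (a lie) because Paul is a knave.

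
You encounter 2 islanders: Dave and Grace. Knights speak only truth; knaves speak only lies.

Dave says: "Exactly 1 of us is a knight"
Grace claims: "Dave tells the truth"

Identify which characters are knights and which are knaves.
Dave is a knave.
Grace is a knave.

Verification:
- Dave (knave) says "Exactly 1 of us is a knight" - this is FALSE (a lie) because there are 0 knights.
- Grace (knave) says "Dave tells the truth" - this is FALSE (a lie) because Dave is a knave.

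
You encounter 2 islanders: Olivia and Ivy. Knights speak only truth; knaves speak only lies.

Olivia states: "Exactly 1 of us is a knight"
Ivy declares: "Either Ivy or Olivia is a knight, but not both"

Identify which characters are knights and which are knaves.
Olivia is a knave.
Ivy is a knave.

Verification:
- Olivia (knave) says "Exactly 1 of us is a knight" - this is FALSE (a lie) because there are 0 knights.
- Ivy (knave) says "Either Ivy or Olivia is a knight, but not both" - this is FALSE (a lie) because Ivy is a knave and Olivia is a knave.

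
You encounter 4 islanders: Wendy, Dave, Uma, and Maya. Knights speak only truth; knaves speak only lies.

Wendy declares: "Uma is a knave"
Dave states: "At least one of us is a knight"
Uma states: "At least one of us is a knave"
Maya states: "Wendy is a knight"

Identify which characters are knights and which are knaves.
Wendy is a knave.
Dave is a knight.
Uma is a knight.
Maya is a knave.

Verification:
- Wendy (knave) says "Uma is a knave" - this is FALSE (a lie) because Uma is a knight.
- Dave (knight) says "At least one of us is a knight" - this is TRUE because Dave and Uma are knights.
- Uma (knight) says "At least one of us is a knave" - this is TRUE because Wendy and Maya are knaves.
- Maya (knave) says "Wendy is a knight" - this is FALSE (a lie) because Wendy is a knave.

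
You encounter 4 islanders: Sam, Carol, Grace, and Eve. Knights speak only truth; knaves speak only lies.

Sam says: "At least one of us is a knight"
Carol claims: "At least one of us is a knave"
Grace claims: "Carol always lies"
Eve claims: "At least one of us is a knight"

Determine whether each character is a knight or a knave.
Sam is a knight.
Carol is a knight.
Grace is a knave.
Eve is a knight.

Verification:
- Sam (knight) says "At least one of us is a knight" - this is TRUE because Sam, Carol, and Eve are knights.
- Carol (knight) says "At least one of us is a knave" - this is TRUE because Grace is a knave.
- Grace (knave) says "Carol always lies" - this is FALSE (a lie) because Carol is a knight.
- Eve (knight) says "At least one of us is a knight" - this is TRUE because Sam, Carol, and Eve are knights.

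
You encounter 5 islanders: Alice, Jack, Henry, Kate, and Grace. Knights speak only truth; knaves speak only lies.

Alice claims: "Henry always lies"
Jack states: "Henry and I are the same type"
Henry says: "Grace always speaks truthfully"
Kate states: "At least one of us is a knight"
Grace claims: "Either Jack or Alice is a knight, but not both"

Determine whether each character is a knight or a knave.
Alice is a knave.
Jack is a knight.
Henry is a knight.
Kate is a knight.
Grace is a knight.

Verification:
- Alice (knave) says "Henry always lies" - this is FALSE (a lie) because Henry is a knight.
- Jack (knight) says "Henry and I are the same type" - this is TRUE because Jack is a knight and Henry is a knight.
- Henry (knight) says "Grace always speaks truthfully" - this is TRUE because Grace is a knight.
- Kate (knight) says "At least one of us is a knight" - this is TRUE because Jack, Henry, Kate, and Grace are knights.
- Grace (knight) says "Either Jack or Alice is a knight, but not both" - this is TRUE because Jack is a knight and Alice is a knave.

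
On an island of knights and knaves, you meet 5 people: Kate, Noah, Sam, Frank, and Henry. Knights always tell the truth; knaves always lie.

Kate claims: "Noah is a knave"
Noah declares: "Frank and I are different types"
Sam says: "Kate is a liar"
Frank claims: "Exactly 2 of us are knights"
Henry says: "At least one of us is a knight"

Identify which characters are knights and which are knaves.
Kate is a knave.
Noah is a knight.
Sam is a knight.
Frank is a knave.
Henry is a knight.

Verification:
- Kate (knave) says "Noah is a knave" - this is FALSE (a lie) because Noah is a knight.
- Noah (knight) says "Frank and I are different types" - this is TRUE because Noah is a knight and Frank is a knave.
- Sam (knight) says "Kate is a liar" - this is TRUE because Kate is a knave.
- Frank (knave) says "Exactly 2 of us are knights" - this is FALSE (a lie) because there are 3 knights.
- Henry (knight) says "At least one of us is a knight" - this is TRUE because Noah, Sam, and Henry are knights.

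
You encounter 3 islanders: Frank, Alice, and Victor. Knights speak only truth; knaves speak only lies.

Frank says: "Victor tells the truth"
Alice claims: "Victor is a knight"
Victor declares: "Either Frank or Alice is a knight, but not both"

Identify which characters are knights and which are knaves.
Frank is a knave.
Alice is a knave.
Victor is a knave.

Verification:
- Frank (knave) says "Victor tells the truth" - this is FALSE (a lie) because Victor is a knave.
- Alice (knave) says "Victor is a knight" - this is FALSE (a lie) because Victor is a knave.
- Victor (knave) says "Either Frank or Alice is a knight, but not both" - this is FALSE (a lie) because Frank is a knave and Alice is a knave.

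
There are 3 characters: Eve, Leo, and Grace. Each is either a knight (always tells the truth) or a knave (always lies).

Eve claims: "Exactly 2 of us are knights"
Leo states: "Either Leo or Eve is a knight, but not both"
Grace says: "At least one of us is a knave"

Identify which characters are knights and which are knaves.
Eve is a knave.
Leo is a knave.
Grace is a knight.

Verification:
- Eve (knave) says "Exactly 2 of us are knights" - this is FALSE (a lie) because there are 1 knights.
- Leo (knave) says "Either Leo or Eve is a knight, but not both" - this is FALSE (a lie) because Leo is a knave and Eve is a knave.
- Grace (knight) says "At least one of us is a knave" - this is TRUE because Eve and Leo are knaves.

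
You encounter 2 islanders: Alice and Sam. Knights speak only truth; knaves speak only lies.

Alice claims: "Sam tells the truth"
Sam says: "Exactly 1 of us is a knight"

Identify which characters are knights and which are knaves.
Alice is a knave.
Sam is a knave.

Verification:
- Alice (knave) says "Sam tells the truth" - this is FALSE (a lie) because Sam is a knave.
- Sam (knave) says "Exactly 1 of us is a knight" - this is FALSE (a lie) because there are 0 knights.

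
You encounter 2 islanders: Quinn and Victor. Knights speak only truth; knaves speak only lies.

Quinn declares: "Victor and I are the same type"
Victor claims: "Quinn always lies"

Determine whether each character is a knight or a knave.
Quinn is a knave.
Victor is a knight.

Verification:
- Quinn (knave) says "Victor and I are the same type" - this is FALSE (a lie) because Quinn is a knave and Victor is a knight.
- Victor (knight) says "Quinn always lies" - this is TRUE because Quinn is a knave.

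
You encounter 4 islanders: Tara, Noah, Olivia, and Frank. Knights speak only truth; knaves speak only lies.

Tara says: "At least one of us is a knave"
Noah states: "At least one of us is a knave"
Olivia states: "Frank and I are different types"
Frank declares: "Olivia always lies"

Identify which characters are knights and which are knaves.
Tara is a knight.
Noah is a knight.
Olivia is a knight.
Frank is a knave.

Verification:
- Tara (knight) says "At least one of us is a knave" - this is TRUE because Frank is a knave.
- Noah (knight) says "At least one of us is a knave" - this is TRUE because Frank is a knave.
- Olivia (knight) says "Frank and I are different types" - this is TRUE because Olivia is a knight and Frank is a knave.
- Frank (knave) says "Olivia always lies" - this is FALSE (a lie) because Olivia is a knight.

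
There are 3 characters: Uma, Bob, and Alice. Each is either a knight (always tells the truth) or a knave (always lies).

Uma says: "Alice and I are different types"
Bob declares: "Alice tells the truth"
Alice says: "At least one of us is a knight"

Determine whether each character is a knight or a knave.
Uma is a knave.
Bob is a knave.
Alice is a knave.

Verification:
- Uma (knave) says "Alice and I are different types" - this is FALSE (a lie) because Uma is a knave and Alice is a knave.
- Bob (knave) says "Alice tells the truth" - this is FALSE (a lie) because Alice is a knave.
- Alice (knave) says "At least one of us is a knight" - this is FALSE (a lie) because no one is a knight.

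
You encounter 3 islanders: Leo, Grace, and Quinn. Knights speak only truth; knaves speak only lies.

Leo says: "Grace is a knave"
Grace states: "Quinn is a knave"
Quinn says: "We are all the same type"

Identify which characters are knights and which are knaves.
Leo is a knave.
Grace is a knight.
Quinn is a knave.

Verification:
- Leo (knave) says "Grace is a knave" - this is FALSE (a lie) because Grace is a knight.
- Grace (knight) says "Quinn is a knave" - this is TRUE because Quinn is a knave.
- Quinn (knave) says "We are all the same type" - this is FALSE (a lie) because Grace is a knight and Leo and Quinn are knaves.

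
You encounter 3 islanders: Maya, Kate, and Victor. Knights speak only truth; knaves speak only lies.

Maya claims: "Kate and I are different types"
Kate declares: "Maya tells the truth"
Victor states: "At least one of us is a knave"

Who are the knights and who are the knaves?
Maya is a knave.
Kate is a knave.
Victor is a knight.

Verification:
- Maya (knave) says "Kate and I are different types" - this is FALSE (a lie) because Maya is a knave and Kate is a knave.
- Kate (knave) says "Maya tells the truth" - this is FALSE (a lie) because Maya is a knave.
- Victor (knight) says "At least one of us is a knave" - this is TRUE because Maya and Kate are knaves.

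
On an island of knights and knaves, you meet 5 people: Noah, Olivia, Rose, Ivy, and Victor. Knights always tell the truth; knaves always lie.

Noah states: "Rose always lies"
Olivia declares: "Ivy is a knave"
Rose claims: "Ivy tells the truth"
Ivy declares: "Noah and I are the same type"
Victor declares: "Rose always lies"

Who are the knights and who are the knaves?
Noah is a knight.
Olivia is a knight.
Rose is a knave.
Ivy is a knave.
Victor is a knight.

Verification:
- Noah (knight) says "Rose always lies" - this is TRUE because Rose is a knave.
- Olivia (knight) says "Ivy is a knave" - this is TRUE because Ivy is a knave.
- Rose (knave) says "Ivy tells the truth" - this is FALSE (a lie) because Ivy is a knave.
- Ivy (knave) says "Noah and I are the same type" - this is FALSE (a lie) because Ivy is a knave and Noah is a knight.
- Victor (knight) says "Rose always lies" - this is TRUE because Rose is a knave.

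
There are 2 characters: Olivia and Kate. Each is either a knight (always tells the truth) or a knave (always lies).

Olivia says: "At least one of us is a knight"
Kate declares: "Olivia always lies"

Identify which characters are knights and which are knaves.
Olivia is a knight.
Kate is a knave.

Verification:
- Olivia (knight) says "At least one of us is a knight" - this is TRUE because Olivia is a knight.
- Kate (knave) says "Olivia always lies" - this is FALSE (a lie) because Olivia is a knight.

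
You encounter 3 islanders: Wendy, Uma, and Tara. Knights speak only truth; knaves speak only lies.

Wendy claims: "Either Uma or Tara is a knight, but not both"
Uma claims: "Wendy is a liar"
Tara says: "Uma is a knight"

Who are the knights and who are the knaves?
Wendy is a knave.
Uma is a knight.
Tara is a knight.

Verification:
- Wendy (knave) says "Either Uma or Tara is a knight, but not both" - this is FALSE (a lie) because Uma is a knight and Tara is a knight.
- Uma (knight) says "Wendy is a liar" - this is TRUE because Wendy is a knave.
- Tara (knight) says "Uma is a knight" - this is TRUE because Uma is a knight.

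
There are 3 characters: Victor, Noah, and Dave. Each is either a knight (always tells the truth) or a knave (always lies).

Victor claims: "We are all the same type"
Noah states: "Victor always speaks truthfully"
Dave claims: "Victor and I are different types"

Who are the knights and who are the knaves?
Victor is a knave.
Noah is a knave.
Dave is a knight.

Verification:
- Victor (knave) says "We are all the same type" - this is FALSE (a lie) because Dave is a knight and Victor and Noah are knaves.
- Noah (knave) says "Victor always speaks truthfully" - this is FALSE (a lie) because Victor is a knave.
- Dave (knight) says "Victor and I are different types" - this is TRUE because Dave is a knight and Victor is a knave.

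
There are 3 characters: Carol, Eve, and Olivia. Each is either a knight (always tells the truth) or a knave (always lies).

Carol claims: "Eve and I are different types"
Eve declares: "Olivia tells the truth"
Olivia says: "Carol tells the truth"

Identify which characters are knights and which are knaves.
Carol is a knave.
Eve is a knave.
Olivia is a knave.

Verification:
- Carol (knave) says "Eve and I are different types" - this is FALSE (a lie) because Carol is a knave and Eve is a knave.
- Eve (knave) says "Olivia tells the truth" - this is FALSE (a lie) because Olivia is a knave.
- Olivia (knave) says "Carol tells the truth" - this is FALSE (a lie) because Carol is a knave.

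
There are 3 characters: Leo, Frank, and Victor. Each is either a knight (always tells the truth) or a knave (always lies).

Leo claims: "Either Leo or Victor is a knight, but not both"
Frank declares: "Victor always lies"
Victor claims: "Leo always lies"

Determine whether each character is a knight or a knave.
Leo is a knight.
Frank is a knight.
Victor is a knave.

Verification:
- Leo (knight) says "Either Leo or Victor is a knight, but not both" - this is TRUE because Leo is a knight and Victor is a knave.
- Frank (knight) says "Victor always lies" - this is TRUE because Victor is a knave.
- Victor (knave) says "Leo always lies" - this is FALSE (a lie) because Leo is a knight.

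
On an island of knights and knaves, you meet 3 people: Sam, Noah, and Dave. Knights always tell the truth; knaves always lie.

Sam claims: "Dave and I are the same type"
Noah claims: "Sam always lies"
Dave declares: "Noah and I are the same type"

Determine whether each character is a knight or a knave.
Sam is a knave.
Noah is a knight.
Dave is a knight.

Verification:
- Sam (knave) says "Dave and I are the same type" - this is FALSE (a lie) because Sam is a knave and Dave is a knight.
- Noah (knight) says "Sam always lies" - this is TRUE because Sam is a knave.
- Dave (knight) says "Noah and I are the same type" - this is TRUE because Dave is a knight and Noah is a knight.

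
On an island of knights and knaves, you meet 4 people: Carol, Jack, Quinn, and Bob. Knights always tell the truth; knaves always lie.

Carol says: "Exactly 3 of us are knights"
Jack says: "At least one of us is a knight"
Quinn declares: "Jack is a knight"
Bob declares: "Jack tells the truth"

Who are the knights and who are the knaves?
Carol is a knave.
Jack is a knave.
Quinn is a knave.
Bob is a knave.

Verification:
- Carol (knave) says "Exactly 3 of us are knights" - this is FALSE (a lie) because there are 0 knights.
- Jack (knave) says "At least one of us is a knight" - this is FALSE (a lie) because no one is a knight.
- Quinn (knave) says "Jack is a knight" - this is FALSE (a lie) because Jack is a knave.
- Bob (knave) says "Jack tells the truth" - this is FALSE (a lie) because Jack is a knave.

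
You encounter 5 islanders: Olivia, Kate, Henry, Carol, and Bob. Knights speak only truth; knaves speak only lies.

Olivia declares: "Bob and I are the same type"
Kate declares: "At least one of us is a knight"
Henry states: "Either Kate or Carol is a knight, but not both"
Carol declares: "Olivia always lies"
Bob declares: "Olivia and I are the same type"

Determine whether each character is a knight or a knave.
Olivia is a knight.
Kate is a knight.
Henry is a knight.
Carol is a knave.
Bob is a knight.

Verification:
- Olivia (knight) says "Bob and I are the same type" - this is TRUE because Olivia is a knight and Bob is a knight.
- Kate (knight) says "At least one of us is a knight" - this is TRUE because Olivia, Kate, Henry, and Bob are knights.
- Henry (knight) says "Either Kate or Carol is a knight, but not both" - this is TRUE because Kate is a knight and Carol is a knave.
- Carol (knave) says "Olivia always lies" - this is FALSE (a lie) because Olivia is a knight.
- Bob (knight) says "Olivia and I are the same type" - this is TRUE because Bob is a knight and Olivia is a knight.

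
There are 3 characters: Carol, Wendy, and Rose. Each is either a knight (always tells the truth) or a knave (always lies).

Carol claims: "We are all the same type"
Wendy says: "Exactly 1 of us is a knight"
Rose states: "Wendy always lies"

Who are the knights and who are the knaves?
Carol is a knave.
Wendy is a knight.
Rose is a knave.

Verification:
- Carol (knave) says "We are all the same type" - this is FALSE (a lie) because Wendy is a knight and Carol and Rose are knaves.
- Wendy (knight) says "Exactly 1 of us is a knight" - this is TRUE because there are 1 knights.
- Rose (knave) says "Wendy always lies" - this is FALSE (a lie) because Wendy is a knight.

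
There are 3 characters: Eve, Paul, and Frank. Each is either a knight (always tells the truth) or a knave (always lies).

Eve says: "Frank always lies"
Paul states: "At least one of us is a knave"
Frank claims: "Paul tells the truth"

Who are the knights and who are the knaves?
Eve is a knave.
Paul is a knight.
Frank is a knight.

Verification:
- Eve (knave) says "Frank always lies" - this is FALSE (a lie) because Frank is a knight.
- Paul (knight) says "At least one of us is a knave" - this is TRUE because Eve is a knave.
- Frank (knight) says "Paul tells the truth" - this is TRUE because Paul is a knight.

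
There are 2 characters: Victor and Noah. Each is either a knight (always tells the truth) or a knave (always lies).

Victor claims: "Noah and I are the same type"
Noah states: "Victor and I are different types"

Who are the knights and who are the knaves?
Victor is a knave.
Noah is a knight.

Verification:
- Victor (knave) says "Noah and I are the same type" - this is FALSE (a lie) because Victor is a knave and Noah is a knight.
- Noah (knight) says "Victor and I are different types" - this is TRUE because Noah is a knight and Victor is a knave.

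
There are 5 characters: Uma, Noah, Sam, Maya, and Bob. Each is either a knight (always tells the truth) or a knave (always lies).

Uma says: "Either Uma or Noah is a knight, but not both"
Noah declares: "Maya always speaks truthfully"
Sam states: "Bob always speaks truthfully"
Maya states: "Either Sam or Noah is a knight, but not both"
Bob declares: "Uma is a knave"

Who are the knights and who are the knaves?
Uma is a knight.
Noah is a knave.
Sam is a knave.
Maya is a knave.
Bob is a knave.

Verification:
- Uma (knight) says "Either Uma or Noah is a knight, but not both" - this is TRUE because Uma is a knight and Noah is a knave.
- Noah (knave) says "Maya always speaks truthfully" - this is FALSE (a lie) because Maya is a knave.
- Sam (knave) says "Bob always speaks truthfully" - this is FALSE (a lie) because Bob is a knave.
- Maya (knave) says "Either Sam or Noah is a knight, but not both" - this is FALSE (a lie) because Sam is a knave and Noah is a knave.
- Bob (knave) says "Uma is a knave" - this is FALSE (a lie) because Uma is a knight.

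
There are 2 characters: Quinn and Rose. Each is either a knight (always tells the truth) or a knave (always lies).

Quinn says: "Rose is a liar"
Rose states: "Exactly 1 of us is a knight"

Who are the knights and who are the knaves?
Quinn is a knave.
Rose is a knight.

Verification:
- Quinn (knave) says "Rose is a liar" - this is FALSE (a lie) because Rose is a knight.
- Rose (knight) says "Exactly 1 of us is a knight" - this is TRUE because there are 1 knights.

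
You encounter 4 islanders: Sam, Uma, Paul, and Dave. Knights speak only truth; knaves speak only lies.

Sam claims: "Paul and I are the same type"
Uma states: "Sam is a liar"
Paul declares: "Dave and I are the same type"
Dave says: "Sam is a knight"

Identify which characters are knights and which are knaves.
Sam is a knight.
Uma is a knave.
Paul is a knight.
Dave is a knight.

Verification:
- Sam (knight) says "Paul and I are the same type" - this is TRUE because Sam is a knight and Paul is a knight.
- Uma (knave) says "Sam is a liar" - this is FALSE (a lie) because Sam is a knight.
- Paul (knight) says "Dave and I are the same type" - this is TRUE because Paul is a knight and Dave is a knight.
- Dave (knight) says "Sam is a knight" - this is TRUE because Sam is a knight.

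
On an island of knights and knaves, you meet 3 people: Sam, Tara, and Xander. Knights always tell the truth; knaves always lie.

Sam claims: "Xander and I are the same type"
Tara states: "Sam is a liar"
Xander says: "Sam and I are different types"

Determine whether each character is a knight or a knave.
Sam is a knave.
Tara is a knight.
Xander is a knight.

Verification:
- Sam (knave) says "Xander and I are the same type" - this is FALSE (a lie) because Sam is a knave and Xander is a knight.
- Tara (knight) says "Sam is a liar" - this is TRUE because Sam is a knave.
- Xander (knight) says "Sam and I are different types" - this is TRUE because Xander is a knight and Sam is a knave.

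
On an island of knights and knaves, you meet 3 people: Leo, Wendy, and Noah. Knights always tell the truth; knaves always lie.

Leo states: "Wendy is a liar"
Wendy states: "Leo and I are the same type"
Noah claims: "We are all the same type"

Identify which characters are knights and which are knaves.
Leo is a knight.
Wendy is a knave.
Noah is a knave.

Verification:
- Leo (knight) says "Wendy is a liar" - this is TRUE because Wendy is a knave.
- Wendy (knave) says "Leo and I are the same type" - this is FALSE (a lie) because Wendy is a knave and Leo is a knight.
- Noah (knave) says "We are all the same type" - this is FALSE (a lie) because Leo is a knight and Wendy and Noah are knaves.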